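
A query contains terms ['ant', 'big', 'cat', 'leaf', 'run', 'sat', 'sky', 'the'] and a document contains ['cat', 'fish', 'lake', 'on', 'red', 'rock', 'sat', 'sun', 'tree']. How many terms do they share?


Query terms: ['ant', 'big', 'cat', 'leaf', 'run', 'sat', 'sky', 'the']
Document terms: ['cat', 'fish', 'lake', 'on', 'red', 'rock', 'sat', 'sun', 'tree']
Common terms: ['cat', 'sat']
Overlap count = 2

2


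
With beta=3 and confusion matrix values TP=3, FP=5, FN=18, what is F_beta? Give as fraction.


P = TP/(TP+FP) = 3/8 = 3/8
R = TP/(TP+FN) = 3/21 = 1/7
beta^2 = 3^2 = 9
(1 + beta^2) = 10
Numerator = (1+beta^2)*P*R = 15/28
Denominator = beta^2*P + R = 27/8 + 1/7 = 197/56
F_beta = 30/197

30/197


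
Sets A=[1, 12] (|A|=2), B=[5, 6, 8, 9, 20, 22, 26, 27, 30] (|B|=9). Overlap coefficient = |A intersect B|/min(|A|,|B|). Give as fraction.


A intersect B = []
|A intersect B| = 0
min(|A|, |B|) = min(2, 9) = 2
Overlap = 0 / 2 = 0

0


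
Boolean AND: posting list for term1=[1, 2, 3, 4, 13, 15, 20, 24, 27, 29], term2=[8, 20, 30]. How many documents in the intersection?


Boolean AND: find intersection of posting lists
term1 docs: [1, 2, 3, 4, 13, 15, 20, 24, 27, 29]
term2 docs: [8, 20, 30]
Intersection: [20]
|intersection| = 1

1


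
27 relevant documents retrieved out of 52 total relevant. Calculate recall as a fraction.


Recall = retrieved_relevant / total_relevant
= 27 / 52
= 27 / (27 + 25)
= 27/52

27/52


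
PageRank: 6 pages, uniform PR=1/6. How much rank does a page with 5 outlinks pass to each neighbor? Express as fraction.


Initial PR = 1/6 = 1/6
Outlinks = 5
Contribution per link = PR / outlinks
= 1/6 / 5
= 1/30

1/30


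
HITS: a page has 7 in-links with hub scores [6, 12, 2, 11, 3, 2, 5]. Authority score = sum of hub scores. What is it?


Authority = sum of hub scores of in-linkers
In-link 1: hub score = 6
In-link 2: hub score = 12
In-link 3: hub score = 2
In-link 4: hub score = 11
In-link 5: hub score = 3
In-link 6: hub score = 2
In-link 7: hub score = 5
Authority = 6 + 12 + 2 + 11 + 3 + 2 + 5 = 41

41


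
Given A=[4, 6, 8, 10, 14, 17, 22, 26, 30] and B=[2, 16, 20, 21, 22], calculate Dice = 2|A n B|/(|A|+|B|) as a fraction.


A intersect B = [22]
|A intersect B| = 1
|A| = 9, |B| = 5
Dice = 2*1 / (9+5)
= 2 / 14 = 1/7

1/7


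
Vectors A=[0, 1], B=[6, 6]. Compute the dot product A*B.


Dot product = sum of element-wise products
A[0]*B[0] = 0*6 = 0
A[1]*B[1] = 1*6 = 6
Sum = 0 + 6 = 6

6


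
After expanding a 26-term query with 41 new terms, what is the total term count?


Original terms: 26
Expansion terms: 41
Total = 26 + 41 = 67

67


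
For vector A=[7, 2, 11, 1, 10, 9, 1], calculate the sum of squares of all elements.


|A|^2 = sum of squared components
A[0]^2 = 7^2 = 49
A[1]^2 = 2^2 = 4
A[2]^2 = 11^2 = 121
A[3]^2 = 1^2 = 1
A[4]^2 = 10^2 = 100
A[5]^2 = 9^2 = 81
A[6]^2 = 1^2 = 1
Sum = 49 + 4 + 121 + 1 + 100 + 81 + 1 = 357

357


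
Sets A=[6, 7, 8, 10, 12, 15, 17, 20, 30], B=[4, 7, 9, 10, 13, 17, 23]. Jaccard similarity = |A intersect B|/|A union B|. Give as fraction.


A intersect B = [7, 10, 17]
|A intersect B| = 3
A union B = [4, 6, 7, 8, 9, 10, 12, 13, 15, 17, 20, 23, 30]
|A union B| = 13
Jaccard = 3/13 = 3/13

3/13


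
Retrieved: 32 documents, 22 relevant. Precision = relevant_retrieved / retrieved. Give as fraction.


Precision = relevant_retrieved / total_retrieved
= 22 / 32
= 22 / (22 + 10)
= 11/16

11/16


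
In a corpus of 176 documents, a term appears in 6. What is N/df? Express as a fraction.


IDF ratio = N / df
= 176 / 6
= 88/3

88/3


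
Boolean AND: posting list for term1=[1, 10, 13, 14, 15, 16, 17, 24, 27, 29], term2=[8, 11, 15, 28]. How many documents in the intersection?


Boolean AND: find intersection of posting lists
term1 docs: [1, 10, 13, 14, 15, 16, 17, 24, 27, 29]
term2 docs: [8, 11, 15, 28]
Intersection: [15]
|intersection| = 1

1


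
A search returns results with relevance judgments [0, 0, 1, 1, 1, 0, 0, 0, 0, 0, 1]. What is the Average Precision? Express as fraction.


Computing P@k for each relevant position:
Position 1: not relevant
Position 2: not relevant
Position 3: relevant, P@3 = 1/3 = 1/3
Position 4: relevant, P@4 = 2/4 = 1/2
Position 5: relevant, P@5 = 3/5 = 3/5
Position 6: not relevant
Position 7: not relevant
Position 8: not relevant
Position 9: not relevant
Position 10: not relevant
Position 11: relevant, P@11 = 4/11 = 4/11
Sum of P@k = 1/3 + 1/2 + 3/5 + 4/11 = 593/330
AP = 593/330 / 4 = 593/1320

593/1320


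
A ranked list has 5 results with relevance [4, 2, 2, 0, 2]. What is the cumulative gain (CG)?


Cumulative Gain = sum of relevance scores
Position 1: rel=4, running sum=4
Position 2: rel=2, running sum=6
Position 3: rel=2, running sum=8
Position 4: rel=0, running sum=8
Position 5: rel=2, running sum=10
CG = 10

10


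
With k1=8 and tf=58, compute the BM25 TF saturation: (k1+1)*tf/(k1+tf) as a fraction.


BM25 TF component = (k1+1)*tf / (k1+tf)
k1 = 8, tf = 58
Numerator = (8+1)*58 = 522
Denominator = 8 + 58 = 66
= 522/66 = 87/11

87/11


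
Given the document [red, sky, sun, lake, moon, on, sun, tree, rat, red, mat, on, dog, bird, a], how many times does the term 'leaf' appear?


Document has 15 words
Scanning for 'leaf':
Term not found in document
Count = 0

0


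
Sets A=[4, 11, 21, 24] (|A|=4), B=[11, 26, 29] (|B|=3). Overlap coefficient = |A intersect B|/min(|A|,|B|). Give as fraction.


A intersect B = [11]
|A intersect B| = 1
min(|A|, |B|) = min(4, 3) = 3
Overlap = 1 / 3 = 1/3

1/3


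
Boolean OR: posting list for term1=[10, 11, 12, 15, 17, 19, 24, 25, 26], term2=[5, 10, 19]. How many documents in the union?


Boolean OR: find union of posting lists
term1 docs: [10, 11, 12, 15, 17, 19, 24, 25, 26]
term2 docs: [5, 10, 19]
Union: [5, 10, 11, 12, 15, 17, 19, 24, 25, 26]
|union| = 10

10


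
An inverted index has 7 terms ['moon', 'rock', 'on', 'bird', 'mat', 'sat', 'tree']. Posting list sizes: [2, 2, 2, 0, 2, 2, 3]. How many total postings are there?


Summing posting list sizes:
'moon': 2 postings
'rock': 2 postings
'on': 2 postings
'bird': 0 postings
'mat': 2 postings
'sat': 2 postings
'tree': 3 postings
Total = 2 + 2 + 2 + 0 + 2 + 2 + 3 = 13

13


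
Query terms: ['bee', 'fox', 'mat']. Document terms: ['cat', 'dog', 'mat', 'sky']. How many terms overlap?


Query terms: ['bee', 'fox', 'mat']
Document terms: ['cat', 'dog', 'mat', 'sky']
Common terms: ['mat']
Overlap count = 1

1


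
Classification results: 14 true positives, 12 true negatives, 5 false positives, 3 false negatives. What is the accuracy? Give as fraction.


Accuracy = (TP + TN) / (TP + TN + FP + FN)
TP + TN = 14 + 12 = 26
Total = 14 + 12 + 5 + 3 = 34
Accuracy = 26 / 34 = 13/17

13/17


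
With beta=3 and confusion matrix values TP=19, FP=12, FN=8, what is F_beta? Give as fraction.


P = TP/(TP+FP) = 19/31 = 19/31
R = TP/(TP+FN) = 19/27 = 19/27
beta^2 = 3^2 = 9
(1 + beta^2) = 10
Numerator = (1+beta^2)*P*R = 3610/837
Denominator = beta^2*P + R = 171/31 + 19/27 = 5206/837
F_beta = 95/137

95/137


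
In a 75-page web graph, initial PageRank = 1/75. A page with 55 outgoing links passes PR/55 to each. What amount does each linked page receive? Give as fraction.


Initial PR = 1/75 = 1/75
Outlinks = 55
Contribution per link = PR / outlinks
= 1/75 / 55
= 1/4125

1/4125


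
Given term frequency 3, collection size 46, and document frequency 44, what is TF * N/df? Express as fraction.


TF * (N/df)
= 3 * (46/44)
= 3 * 23/22
= 69/22

69/22


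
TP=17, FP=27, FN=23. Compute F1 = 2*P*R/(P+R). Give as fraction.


F1 = 2 * P * R / (P + R)
P = TP/(TP+FP) = 17/44 = 17/44
R = TP/(TP+FN) = 17/40 = 17/40
2 * P * R = 2 * 17/44 * 17/40 = 289/880
P + R = 17/44 + 17/40 = 357/440
F1 = 289/880 / 357/440 = 17/42

17/42


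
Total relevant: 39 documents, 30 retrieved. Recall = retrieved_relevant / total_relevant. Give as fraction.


Recall = retrieved_relevant / total_relevant
= 30 / 39
= 30 / (30 + 9)
= 10/13

10/13


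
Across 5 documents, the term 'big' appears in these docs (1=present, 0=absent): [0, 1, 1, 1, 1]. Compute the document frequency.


Checking each document for 'big':
Doc 1: absent
Doc 2: present
Doc 3: present
Doc 4: present
Doc 5: present
df = sum of presences = 0 + 1 + 1 + 1 + 1 = 4

4


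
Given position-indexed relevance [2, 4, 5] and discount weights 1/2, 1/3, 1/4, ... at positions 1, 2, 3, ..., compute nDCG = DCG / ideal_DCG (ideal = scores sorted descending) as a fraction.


Position discount weights w_i = 1/(i+1) for i=1..3:
Weights = [1/2, 1/3, 1/4]
Actual relevance: [2, 4, 5]
DCG = 2/2 + 4/3 + 5/4 = 43/12
Ideal relevance (sorted desc): [5, 4, 2]
Ideal DCG = 5/2 + 4/3 + 2/4 = 13/3
nDCG = DCG / ideal_DCG = 43/12 / 13/3 = 43/52

43/52


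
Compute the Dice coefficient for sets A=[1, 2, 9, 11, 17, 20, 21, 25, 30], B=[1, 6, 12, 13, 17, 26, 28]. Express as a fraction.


A intersect B = [1, 17]
|A intersect B| = 2
|A| = 9, |B| = 7
Dice = 2*2 / (9+7)
= 4 / 16 = 1/4

1/4


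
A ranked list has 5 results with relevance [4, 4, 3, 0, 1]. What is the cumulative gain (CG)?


Cumulative Gain = sum of relevance scores
Position 1: rel=4, running sum=4
Position 2: rel=4, running sum=8
Position 3: rel=3, running sum=11
Position 4: rel=0, running sum=11
Position 5: rel=1, running sum=12
CG = 12

12


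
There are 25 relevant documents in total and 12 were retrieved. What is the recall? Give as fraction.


Recall = retrieved_relevant / total_relevant
= 12 / 25
= 12 / (12 + 13)
= 12/25

12/25


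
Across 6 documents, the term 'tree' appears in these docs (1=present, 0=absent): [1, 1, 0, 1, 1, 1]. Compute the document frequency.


Checking each document for 'tree':
Doc 1: present
Doc 2: present
Doc 3: absent
Doc 4: present
Doc 5: present
Doc 6: present
df = sum of presences = 1 + 1 + 0 + 1 + 1 + 1 = 5

5


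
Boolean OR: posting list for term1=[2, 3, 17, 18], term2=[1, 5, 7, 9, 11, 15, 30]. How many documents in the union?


Boolean OR: find union of posting lists
term1 docs: [2, 3, 17, 18]
term2 docs: [1, 5, 7, 9, 11, 15, 30]
Union: [1, 2, 3, 5, 7, 9, 11, 15, 17, 18, 30]
|union| = 11

11


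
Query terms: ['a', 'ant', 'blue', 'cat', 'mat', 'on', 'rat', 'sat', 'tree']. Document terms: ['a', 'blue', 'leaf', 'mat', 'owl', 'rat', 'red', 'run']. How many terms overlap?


Query terms: ['a', 'ant', 'blue', 'cat', 'mat', 'on', 'rat', 'sat', 'tree']
Document terms: ['a', 'blue', 'leaf', 'mat', 'owl', 'rat', 'red', 'run']
Common terms: ['a', 'blue', 'mat', 'rat']
Overlap count = 4

4


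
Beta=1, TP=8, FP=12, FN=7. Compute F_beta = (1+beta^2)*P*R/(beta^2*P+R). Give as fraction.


P = TP/(TP+FP) = 8/20 = 2/5
R = TP/(TP+FN) = 8/15 = 8/15
beta^2 = 1^2 = 1
(1 + beta^2) = 2
Numerator = (1+beta^2)*P*R = 32/75
Denominator = beta^2*P + R = 2/5 + 8/15 = 14/15
F_beta = 16/35

16/35


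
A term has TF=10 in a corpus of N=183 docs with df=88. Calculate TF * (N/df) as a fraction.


TF * (N/df)
= 10 * (183/88)
= 10 * 183/88
= 915/44

915/44


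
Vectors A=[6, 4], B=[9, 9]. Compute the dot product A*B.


Dot product = sum of element-wise products
A[0]*B[0] = 6*9 = 54
A[1]*B[1] = 4*9 = 36
Sum = 54 + 36 = 90

90


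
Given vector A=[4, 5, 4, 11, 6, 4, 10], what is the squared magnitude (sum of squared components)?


|A|^2 = sum of squared components
A[0]^2 = 4^2 = 16
A[1]^2 = 5^2 = 25
A[2]^2 = 4^2 = 16
A[3]^2 = 11^2 = 121
A[4]^2 = 6^2 = 36
A[5]^2 = 4^2 = 16
A[6]^2 = 10^2 = 100
Sum = 16 + 25 + 16 + 121 + 36 + 16 + 100 = 330

330


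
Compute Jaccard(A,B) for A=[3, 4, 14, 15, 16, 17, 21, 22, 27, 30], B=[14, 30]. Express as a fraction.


A intersect B = [14, 30]
|A intersect B| = 2
A union B = [3, 4, 14, 15, 16, 17, 21, 22, 27, 30]
|A union B| = 10
Jaccard = 2/10 = 1/5

1/5


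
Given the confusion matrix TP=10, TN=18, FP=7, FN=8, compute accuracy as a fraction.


Accuracy = (TP + TN) / (TP + TN + FP + FN)
TP + TN = 10 + 18 = 28
Total = 10 + 18 + 7 + 8 = 43
Accuracy = 28 / 43 = 28/43

28/43


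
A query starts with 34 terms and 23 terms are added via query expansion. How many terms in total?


Original terms: 34
Expansion terms: 23
Total = 34 + 23 = 57

57


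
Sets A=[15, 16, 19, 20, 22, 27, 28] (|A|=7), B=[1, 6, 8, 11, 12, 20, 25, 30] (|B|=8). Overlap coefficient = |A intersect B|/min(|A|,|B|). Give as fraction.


A intersect B = [20]
|A intersect B| = 1
min(|A|, |B|) = min(7, 8) = 7
Overlap = 1 / 7 = 1/7

1/7


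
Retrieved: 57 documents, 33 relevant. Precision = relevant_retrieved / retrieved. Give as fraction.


Precision = relevant_retrieved / total_retrieved
= 33 / 57
= 33 / (33 + 24)
= 11/19

11/19


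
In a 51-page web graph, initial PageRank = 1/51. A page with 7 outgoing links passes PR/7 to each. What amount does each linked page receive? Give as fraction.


Initial PR = 1/51 = 1/51
Outlinks = 7
Contribution per link = PR / outlinks
= 1/51 / 7
= 1/357

1/357


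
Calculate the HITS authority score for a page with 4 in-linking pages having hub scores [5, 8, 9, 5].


Authority = sum of hub scores of in-linkers
In-link 1: hub score = 5
In-link 2: hub score = 8
In-link 3: hub score = 9
In-link 4: hub score = 5
Authority = 5 + 8 + 9 + 5 = 27

27


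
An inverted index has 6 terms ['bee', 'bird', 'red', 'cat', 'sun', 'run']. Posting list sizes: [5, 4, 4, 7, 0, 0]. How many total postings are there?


Summing posting list sizes:
'bee': 5 postings
'bird': 4 postings
'red': 4 postings
'cat': 7 postings
'sun': 0 postings
'run': 0 postings
Total = 5 + 4 + 4 + 7 + 0 + 0 = 20

20


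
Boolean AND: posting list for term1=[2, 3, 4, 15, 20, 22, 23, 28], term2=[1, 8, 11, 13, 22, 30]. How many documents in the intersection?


Boolean AND: find intersection of posting lists
term1 docs: [2, 3, 4, 15, 20, 22, 23, 28]
term2 docs: [1, 8, 11, 13, 22, 30]
Intersection: [22]
|intersection| = 1

1


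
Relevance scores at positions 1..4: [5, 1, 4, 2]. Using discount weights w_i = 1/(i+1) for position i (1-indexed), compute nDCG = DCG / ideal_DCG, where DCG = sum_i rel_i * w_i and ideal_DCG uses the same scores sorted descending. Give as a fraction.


Position discount weights w_i = 1/(i+1) for i=1..4:
Weights = [1/2, 1/3, 1/4, 1/5]
Actual relevance: [5, 1, 4, 2]
DCG = 5/2 + 1/3 + 4/4 + 2/5 = 127/30
Ideal relevance (sorted desc): [5, 4, 2, 1]
Ideal DCG = 5/2 + 4/3 + 2/4 + 1/5 = 68/15
nDCG = DCG / ideal_DCG = 127/30 / 68/15 = 127/136

127/136


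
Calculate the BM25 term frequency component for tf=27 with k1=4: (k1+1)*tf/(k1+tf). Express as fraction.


BM25 TF component = (k1+1)*tf / (k1+tf)
k1 = 4, tf = 27
Numerator = (4+1)*27 = 135
Denominator = 4 + 27 = 31
= 135/31 = 135/31

135/31


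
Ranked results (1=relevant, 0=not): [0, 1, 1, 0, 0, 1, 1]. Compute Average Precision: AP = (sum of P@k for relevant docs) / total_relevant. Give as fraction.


Computing P@k for each relevant position:
Position 1: not relevant
Position 2: relevant, P@2 = 1/2 = 1/2
Position 3: relevant, P@3 = 2/3 = 2/3
Position 4: not relevant
Position 5: not relevant
Position 6: relevant, P@6 = 3/6 = 1/2
Position 7: relevant, P@7 = 4/7 = 4/7
Sum of P@k = 1/2 + 2/3 + 1/2 + 4/7 = 47/21
AP = 47/21 / 4 = 47/84

47/84


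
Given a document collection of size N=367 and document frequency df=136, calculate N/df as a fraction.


IDF ratio = N / df
= 367 / 136
= 367/136

367/136


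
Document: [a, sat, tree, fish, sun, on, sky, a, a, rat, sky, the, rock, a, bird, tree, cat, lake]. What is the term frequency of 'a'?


Document has 18 words
Scanning for 'a':
Found at positions: [0, 7, 8, 13]
Count = 4

4


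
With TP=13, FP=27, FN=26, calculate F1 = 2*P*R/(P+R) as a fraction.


F1 = 2 * P * R / (P + R)
P = TP/(TP+FP) = 13/40 = 13/40
R = TP/(TP+FN) = 13/39 = 1/3
2 * P * R = 2 * 13/40 * 1/3 = 13/60
P + R = 13/40 + 1/3 = 79/120
F1 = 13/60 / 79/120 = 26/79

26/79


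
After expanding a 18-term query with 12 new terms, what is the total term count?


Original terms: 18
Expansion terms: 12
Total = 18 + 12 = 30

30


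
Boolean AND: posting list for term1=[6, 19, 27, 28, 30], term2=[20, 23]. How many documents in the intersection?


Boolean AND: find intersection of posting lists
term1 docs: [6, 19, 27, 28, 30]
term2 docs: [20, 23]
Intersection: []
|intersection| = 0

0


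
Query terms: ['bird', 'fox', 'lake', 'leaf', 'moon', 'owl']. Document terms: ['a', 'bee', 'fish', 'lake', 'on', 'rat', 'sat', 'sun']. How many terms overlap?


Query terms: ['bird', 'fox', 'lake', 'leaf', 'moon', 'owl']
Document terms: ['a', 'bee', 'fish', 'lake', 'on', 'rat', 'sat', 'sun']
Common terms: ['lake']
Overlap count = 1

1


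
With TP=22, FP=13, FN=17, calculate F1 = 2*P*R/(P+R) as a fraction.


F1 = 2 * P * R / (P + R)
P = TP/(TP+FP) = 22/35 = 22/35
R = TP/(TP+FN) = 22/39 = 22/39
2 * P * R = 2 * 22/35 * 22/39 = 968/1365
P + R = 22/35 + 22/39 = 1628/1365
F1 = 968/1365 / 1628/1365 = 22/37

22/37


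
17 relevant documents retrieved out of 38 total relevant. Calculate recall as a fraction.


Recall = retrieved_relevant / total_relevant
= 17 / 38
= 17 / (17 + 21)
= 17/38

17/38


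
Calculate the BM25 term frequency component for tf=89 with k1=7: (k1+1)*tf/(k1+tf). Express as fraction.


BM25 TF component = (k1+1)*tf / (k1+tf)
k1 = 7, tf = 89
Numerator = (7+1)*89 = 712
Denominator = 7 + 89 = 96
= 712/96 = 89/12

89/12


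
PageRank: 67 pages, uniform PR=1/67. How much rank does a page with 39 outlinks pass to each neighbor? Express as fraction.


Initial PR = 1/67 = 1/67
Outlinks = 39
Contribution per link = PR / outlinks
= 1/67 / 39
= 1/2613

1/2613


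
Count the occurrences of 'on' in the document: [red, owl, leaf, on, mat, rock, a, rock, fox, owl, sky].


Document has 11 words
Scanning for 'on':
Found at positions: [3]
Count = 1

1


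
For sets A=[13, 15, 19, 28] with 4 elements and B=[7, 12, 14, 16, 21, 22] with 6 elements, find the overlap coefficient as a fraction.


A intersect B = []
|A intersect B| = 0
min(|A|, |B|) = min(4, 6) = 4
Overlap = 0 / 4 = 0

0


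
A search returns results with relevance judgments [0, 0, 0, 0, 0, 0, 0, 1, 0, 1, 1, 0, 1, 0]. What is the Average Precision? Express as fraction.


Computing P@k for each relevant position:
Position 1: not relevant
Position 2: not relevant
Position 3: not relevant
Position 4: not relevant
Position 5: not relevant
Position 6: not relevant
Position 7: not relevant
Position 8: relevant, P@8 = 1/8 = 1/8
Position 9: not relevant
Position 10: relevant, P@10 = 2/10 = 1/5
Position 11: relevant, P@11 = 3/11 = 3/11
Position 12: not relevant
Position 13: relevant, P@13 = 4/13 = 4/13
Position 14: not relevant
Sum of P@k = 1/8 + 1/5 + 3/11 + 4/13 = 5179/5720
AP = 5179/5720 / 4 = 5179/22880

5179/22880


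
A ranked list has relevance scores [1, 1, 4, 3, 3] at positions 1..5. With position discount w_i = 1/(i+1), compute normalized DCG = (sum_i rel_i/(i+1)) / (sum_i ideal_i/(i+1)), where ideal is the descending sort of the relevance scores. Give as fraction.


Position discount weights w_i = 1/(i+1) for i=1..5:
Weights = [1/2, 1/3, 1/4, 1/5, 1/6]
Actual relevance: [1, 1, 4, 3, 3]
DCG = 1/2 + 1/3 + 4/4 + 3/5 + 3/6 = 44/15
Ideal relevance (sorted desc): [4, 3, 3, 1, 1]
Ideal DCG = 4/2 + 3/3 + 3/4 + 1/5 + 1/6 = 247/60
nDCG = DCG / ideal_DCG = 44/15 / 247/60 = 176/247

176/247


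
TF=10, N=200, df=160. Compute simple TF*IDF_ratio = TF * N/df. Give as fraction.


TF * (N/df)
= 10 * (200/160)
= 10 * 5/4
= 25/2

25/2


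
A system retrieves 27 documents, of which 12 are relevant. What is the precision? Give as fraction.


Precision = relevant_retrieved / total_retrieved
= 12 / 27
= 12 / (12 + 15)
= 4/9

4/9


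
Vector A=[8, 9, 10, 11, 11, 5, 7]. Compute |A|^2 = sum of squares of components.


|A|^2 = sum of squared components
A[0]^2 = 8^2 = 64
A[1]^2 = 9^2 = 81
A[2]^2 = 10^2 = 100
A[3]^2 = 11^2 = 121
A[4]^2 = 11^2 = 121
A[5]^2 = 5^2 = 25
A[6]^2 = 7^2 = 49
Sum = 64 + 81 + 100 + 121 + 121 + 25 + 49 = 561

561


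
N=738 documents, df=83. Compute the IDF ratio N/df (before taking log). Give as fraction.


IDF ratio = N / df
= 738 / 83
= 738/83

738/83


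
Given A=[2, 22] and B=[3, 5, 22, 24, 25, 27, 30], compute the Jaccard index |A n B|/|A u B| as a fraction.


A intersect B = [22]
|A intersect B| = 1
A union B = [2, 3, 5, 22, 24, 25, 27, 30]
|A union B| = 8
Jaccard = 1/8 = 1/8

1/8


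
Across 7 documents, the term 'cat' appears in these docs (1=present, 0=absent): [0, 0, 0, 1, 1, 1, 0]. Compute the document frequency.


Checking each document for 'cat':
Doc 1: absent
Doc 2: absent
Doc 3: absent
Doc 4: present
Doc 5: present
Doc 6: present
Doc 7: absent
df = sum of presences = 0 + 0 + 0 + 1 + 1 + 1 + 0 = 3

3


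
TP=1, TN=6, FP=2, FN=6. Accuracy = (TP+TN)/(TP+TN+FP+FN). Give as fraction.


Accuracy = (TP + TN) / (TP + TN + FP + FN)
TP + TN = 1 + 6 = 7
Total = 1 + 6 + 2 + 6 = 15
Accuracy = 7 / 15 = 7/15

7/15


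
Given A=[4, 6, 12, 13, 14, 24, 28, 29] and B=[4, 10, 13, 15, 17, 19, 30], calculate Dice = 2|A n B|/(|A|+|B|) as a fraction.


A intersect B = [4, 13]
|A intersect B| = 2
|A| = 8, |B| = 7
Dice = 2*2 / (8+7)
= 4 / 15 = 4/15

4/15


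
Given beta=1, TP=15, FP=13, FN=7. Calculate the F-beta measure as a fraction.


P = TP/(TP+FP) = 15/28 = 15/28
R = TP/(TP+FN) = 15/22 = 15/22
beta^2 = 1^2 = 1
(1 + beta^2) = 2
Numerator = (1+beta^2)*P*R = 225/308
Denominator = beta^2*P + R = 15/28 + 15/22 = 375/308
F_beta = 3/5

3/5


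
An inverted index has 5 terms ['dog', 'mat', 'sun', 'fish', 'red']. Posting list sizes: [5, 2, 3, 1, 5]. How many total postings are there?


Summing posting list sizes:
'dog': 5 postings
'mat': 2 postings
'sun': 3 postings
'fish': 1 postings
'red': 5 postings
Total = 5 + 2 + 3 + 1 + 5 = 16

16


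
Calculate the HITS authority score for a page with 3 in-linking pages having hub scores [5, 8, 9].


Authority = sum of hub scores of in-linkers
In-link 1: hub score = 5
In-link 2: hub score = 8
In-link 3: hub score = 9
Authority = 5 + 8 + 9 = 22

22


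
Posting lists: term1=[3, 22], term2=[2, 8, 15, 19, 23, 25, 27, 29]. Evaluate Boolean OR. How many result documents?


Boolean OR: find union of posting lists
term1 docs: [3, 22]
term2 docs: [2, 8, 15, 19, 23, 25, 27, 29]
Union: [2, 3, 8, 15, 19, 22, 23, 25, 27, 29]
|union| = 10

10


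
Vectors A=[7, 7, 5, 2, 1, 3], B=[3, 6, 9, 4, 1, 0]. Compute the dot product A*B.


Dot product = sum of element-wise products
A[0]*B[0] = 7*3 = 21
A[1]*B[1] = 7*6 = 42
A[2]*B[2] = 5*9 = 45
A[3]*B[3] = 2*4 = 8
A[4]*B[4] = 1*1 = 1
A[5]*B[5] = 3*0 = 0
Sum = 21 + 42 + 45 + 8 + 1 + 0 = 117

117


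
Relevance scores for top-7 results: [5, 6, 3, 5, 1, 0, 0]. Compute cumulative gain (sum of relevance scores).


Cumulative Gain = sum of relevance scores
Position 1: rel=5, running sum=5
Position 2: rel=6, running sum=11
Position 3: rel=3, running sum=14
Position 4: rel=5, running sum=19
Position 5: rel=1, running sum=20
Position 6: rel=0, running sum=20
Position 7: rel=0, running sum=20
CG = 20

20


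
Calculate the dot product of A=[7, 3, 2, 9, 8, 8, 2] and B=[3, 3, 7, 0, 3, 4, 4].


Dot product = sum of element-wise products
A[0]*B[0] = 7*3 = 21
A[1]*B[1] = 3*3 = 9
A[2]*B[2] = 2*7 = 14
A[3]*B[3] = 9*0 = 0
A[4]*B[4] = 8*3 = 24
A[5]*B[5] = 8*4 = 32
A[6]*B[6] = 2*4 = 8
Sum = 21 + 9 + 14 + 0 + 24 + 32 + 8 = 108

108


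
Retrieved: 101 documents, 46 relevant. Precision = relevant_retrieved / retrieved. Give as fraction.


Precision = relevant_retrieved / total_retrieved
= 46 / 101
= 46 / (46 + 55)
= 46/101

46/101


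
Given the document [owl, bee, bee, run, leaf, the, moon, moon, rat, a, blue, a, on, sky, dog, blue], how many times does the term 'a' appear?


Document has 16 words
Scanning for 'a':
Found at positions: [9, 11]
Count = 2

2


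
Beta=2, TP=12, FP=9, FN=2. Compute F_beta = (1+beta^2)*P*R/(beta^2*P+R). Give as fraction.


P = TP/(TP+FP) = 12/21 = 4/7
R = TP/(TP+FN) = 12/14 = 6/7
beta^2 = 2^2 = 4
(1 + beta^2) = 5
Numerator = (1+beta^2)*P*R = 120/49
Denominator = beta^2*P + R = 16/7 + 6/7 = 22/7
F_beta = 60/77

60/77


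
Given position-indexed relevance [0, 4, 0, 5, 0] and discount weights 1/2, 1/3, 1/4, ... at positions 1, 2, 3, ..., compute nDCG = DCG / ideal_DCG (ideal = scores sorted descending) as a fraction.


Position discount weights w_i = 1/(i+1) for i=1..5:
Weights = [1/2, 1/3, 1/4, 1/5, 1/6]
Actual relevance: [0, 4, 0, 5, 0]
DCG = 0/2 + 4/3 + 0/4 + 5/5 + 0/6 = 7/3
Ideal relevance (sorted desc): [5, 4, 0, 0, 0]
Ideal DCG = 5/2 + 4/3 + 0/4 + 0/5 + 0/6 = 23/6
nDCG = DCG / ideal_DCG = 7/3 / 23/6 = 14/23

14/23


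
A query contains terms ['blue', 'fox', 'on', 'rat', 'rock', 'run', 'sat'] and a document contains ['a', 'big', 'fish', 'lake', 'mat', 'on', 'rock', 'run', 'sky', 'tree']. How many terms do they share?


Query terms: ['blue', 'fox', 'on', 'rat', 'rock', 'run', 'sat']
Document terms: ['a', 'big', 'fish', 'lake', 'mat', 'on', 'rock', 'run', 'sky', 'tree']
Common terms: ['on', 'rock', 'run']
Overlap count = 3

3


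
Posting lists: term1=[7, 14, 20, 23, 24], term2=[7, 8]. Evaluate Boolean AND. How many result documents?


Boolean AND: find intersection of posting lists
term1 docs: [7, 14, 20, 23, 24]
term2 docs: [7, 8]
Intersection: [7]
|intersection| = 1

1


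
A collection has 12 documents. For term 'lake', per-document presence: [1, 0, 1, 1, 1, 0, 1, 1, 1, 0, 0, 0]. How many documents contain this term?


Checking each document for 'lake':
Doc 1: present
Doc 2: absent
Doc 3: present
Doc 4: present
Doc 5: present
Doc 6: absent
Doc 7: present
Doc 8: present
Doc 9: present
Doc 10: absent
Doc 11: absent
Doc 12: absent
df = sum of presences = 1 + 0 + 1 + 1 + 1 + 0 + 1 + 1 + 1 + 0 + 0 + 0 = 7

7


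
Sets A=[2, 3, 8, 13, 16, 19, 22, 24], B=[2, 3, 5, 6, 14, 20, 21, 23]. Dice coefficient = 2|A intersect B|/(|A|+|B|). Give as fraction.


A intersect B = [2, 3]
|A intersect B| = 2
|A| = 8, |B| = 8
Dice = 2*2 / (8+8)
= 4 / 16 = 1/4

1/4


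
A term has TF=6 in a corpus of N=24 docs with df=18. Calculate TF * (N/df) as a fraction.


TF * (N/df)
= 6 * (24/18)
= 6 * 4/3
= 8

8


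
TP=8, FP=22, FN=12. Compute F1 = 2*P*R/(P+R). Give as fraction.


F1 = 2 * P * R / (P + R)
P = TP/(TP+FP) = 8/30 = 4/15
R = TP/(TP+FN) = 8/20 = 2/5
2 * P * R = 2 * 4/15 * 2/5 = 16/75
P + R = 4/15 + 2/5 = 2/3
F1 = 16/75 / 2/3 = 8/25

8/25


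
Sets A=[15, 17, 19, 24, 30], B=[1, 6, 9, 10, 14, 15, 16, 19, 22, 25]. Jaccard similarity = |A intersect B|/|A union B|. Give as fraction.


A intersect B = [15, 19]
|A intersect B| = 2
A union B = [1, 6, 9, 10, 14, 15, 16, 17, 19, 22, 24, 25, 30]
|A union B| = 13
Jaccard = 2/13 = 2/13

2/13


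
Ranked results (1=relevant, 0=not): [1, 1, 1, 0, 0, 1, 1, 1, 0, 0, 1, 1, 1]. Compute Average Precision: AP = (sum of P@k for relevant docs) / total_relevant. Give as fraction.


Computing P@k for each relevant position:
Position 1: relevant, P@1 = 1/1 = 1
Position 2: relevant, P@2 = 2/2 = 1
Position 3: relevant, P@3 = 3/3 = 1
Position 4: not relevant
Position 5: not relevant
Position 6: relevant, P@6 = 4/6 = 2/3
Position 7: relevant, P@7 = 5/7 = 5/7
Position 8: relevant, P@8 = 6/8 = 3/4
Position 9: not relevant
Position 10: not relevant
Position 11: relevant, P@11 = 7/11 = 7/11
Position 12: relevant, P@12 = 8/12 = 2/3
Position 13: relevant, P@13 = 9/13 = 9/13
Sum of P@k = 1 + 1 + 1 + 2/3 + 5/7 + 3/4 + 7/11 + 2/3 + 9/13 = 85601/12012
AP = 85601/12012 / 9 = 85601/108108

85601/108108


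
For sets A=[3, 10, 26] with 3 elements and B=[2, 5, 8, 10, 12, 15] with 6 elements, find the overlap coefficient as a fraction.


A intersect B = [10]
|A intersect B| = 1
min(|A|, |B|) = min(3, 6) = 3
Overlap = 1 / 3 = 1/3

1/3


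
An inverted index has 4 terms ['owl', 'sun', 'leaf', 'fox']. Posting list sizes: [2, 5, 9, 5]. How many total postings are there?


Summing posting list sizes:
'owl': 2 postings
'sun': 5 postings
'leaf': 9 postings
'fox': 5 postings
Total = 2 + 5 + 9 + 5 = 21

21


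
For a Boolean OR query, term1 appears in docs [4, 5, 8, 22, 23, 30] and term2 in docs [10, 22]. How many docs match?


Boolean OR: find union of posting lists
term1 docs: [4, 5, 8, 22, 23, 30]
term2 docs: [10, 22]
Union: [4, 5, 8, 10, 22, 23, 30]
|union| = 7

7


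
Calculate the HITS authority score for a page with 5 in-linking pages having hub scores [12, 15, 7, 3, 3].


Authority = sum of hub scores of in-linkers
In-link 1: hub score = 12
In-link 2: hub score = 15
In-link 3: hub score = 7
In-link 4: hub score = 3
In-link 5: hub score = 3
Authority = 12 + 15 + 7 + 3 + 3 = 40

40


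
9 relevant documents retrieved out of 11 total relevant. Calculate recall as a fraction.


Recall = retrieved_relevant / total_relevant
= 9 / 11
= 9 / (9 + 2)
= 9/11

9/11


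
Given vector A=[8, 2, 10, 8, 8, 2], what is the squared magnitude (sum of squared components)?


|A|^2 = sum of squared components
A[0]^2 = 8^2 = 64
A[1]^2 = 2^2 = 4
A[2]^2 = 10^2 = 100
A[3]^2 = 8^2 = 64
A[4]^2 = 8^2 = 64
A[5]^2 = 2^2 = 4
Sum = 64 + 4 + 100 + 64 + 64 + 4 = 300

300


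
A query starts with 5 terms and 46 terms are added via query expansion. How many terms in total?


Original terms: 5
Expansion terms: 46
Total = 5 + 46 = 51

51


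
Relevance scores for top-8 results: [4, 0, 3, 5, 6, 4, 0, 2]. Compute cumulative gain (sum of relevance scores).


Cumulative Gain = sum of relevance scores
Position 1: rel=4, running sum=4
Position 2: rel=0, running sum=4
Position 3: rel=3, running sum=7
Position 4: rel=5, running sum=12
Position 5: rel=6, running sum=18
Position 6: rel=4, running sum=22
Position 7: rel=0, running sum=22
Position 8: rel=2, running sum=24
CG = 24

24


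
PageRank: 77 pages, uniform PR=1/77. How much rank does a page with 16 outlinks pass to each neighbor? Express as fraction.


Initial PR = 1/77 = 1/77
Outlinks = 16
Contribution per link = PR / outlinks
= 1/77 / 16
= 1/1232

1/1232


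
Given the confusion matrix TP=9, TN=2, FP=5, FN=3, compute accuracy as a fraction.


Accuracy = (TP + TN) / (TP + TN + FP + FN)
TP + TN = 9 + 2 = 11
Total = 9 + 2 + 5 + 3 = 19
Accuracy = 11 / 19 = 11/19

11/19


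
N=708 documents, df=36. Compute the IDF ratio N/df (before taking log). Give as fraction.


IDF ratio = N / df
= 708 / 36
= 59/3

59/3


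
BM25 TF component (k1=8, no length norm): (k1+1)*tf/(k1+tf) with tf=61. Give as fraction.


BM25 TF component = (k1+1)*tf / (k1+tf)
k1 = 8, tf = 61
Numerator = (8+1)*61 = 549
Denominator = 8 + 61 = 69
= 549/69 = 183/23

183/23


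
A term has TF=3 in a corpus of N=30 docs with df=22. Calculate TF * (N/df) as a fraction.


TF * (N/df)
= 3 * (30/22)
= 3 * 15/11
= 45/11

45/11


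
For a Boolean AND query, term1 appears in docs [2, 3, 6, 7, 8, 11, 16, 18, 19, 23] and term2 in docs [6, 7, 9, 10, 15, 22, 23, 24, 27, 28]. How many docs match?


Boolean AND: find intersection of posting lists
term1 docs: [2, 3, 6, 7, 8, 11, 16, 18, 19, 23]
term2 docs: [6, 7, 9, 10, 15, 22, 23, 24, 27, 28]
Intersection: [6, 7, 23]
|intersection| = 3

3


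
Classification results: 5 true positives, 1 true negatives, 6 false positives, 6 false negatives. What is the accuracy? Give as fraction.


Accuracy = (TP + TN) / (TP + TN + FP + FN)
TP + TN = 5 + 1 = 6
Total = 5 + 1 + 6 + 6 = 18
Accuracy = 6 / 18 = 1/3

1/3


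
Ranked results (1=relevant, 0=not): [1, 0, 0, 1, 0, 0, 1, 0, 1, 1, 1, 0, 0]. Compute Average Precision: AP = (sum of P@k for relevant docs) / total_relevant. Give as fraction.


Computing P@k for each relevant position:
Position 1: relevant, P@1 = 1/1 = 1
Position 2: not relevant
Position 3: not relevant
Position 4: relevant, P@4 = 2/4 = 1/2
Position 5: not relevant
Position 6: not relevant
Position 7: relevant, P@7 = 3/7 = 3/7
Position 8: not relevant
Position 9: relevant, P@9 = 4/9 = 4/9
Position 10: relevant, P@10 = 5/10 = 1/2
Position 11: relevant, P@11 = 6/11 = 6/11
Position 12: not relevant
Position 13: not relevant
Sum of P@k = 1 + 1/2 + 3/7 + 4/9 + 1/2 + 6/11 = 2369/693
AP = 2369/693 / 6 = 2369/4158

2369/4158


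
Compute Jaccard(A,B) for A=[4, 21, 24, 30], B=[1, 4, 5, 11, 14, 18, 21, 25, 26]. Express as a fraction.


A intersect B = [4, 21]
|A intersect B| = 2
A union B = [1, 4, 5, 11, 14, 18, 21, 24, 25, 26, 30]
|A union B| = 11
Jaccard = 2/11 = 2/11

2/11


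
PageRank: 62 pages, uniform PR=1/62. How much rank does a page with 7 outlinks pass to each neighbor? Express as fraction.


Initial PR = 1/62 = 1/62
Outlinks = 7
Contribution per link = PR / outlinks
= 1/62 / 7
= 1/434

1/434


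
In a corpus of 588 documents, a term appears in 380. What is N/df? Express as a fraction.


IDF ratio = N / df
= 588 / 380
= 147/95

147/95


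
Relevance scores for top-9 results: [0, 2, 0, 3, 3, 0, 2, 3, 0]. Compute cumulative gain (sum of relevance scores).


Cumulative Gain = sum of relevance scores
Position 1: rel=0, running sum=0
Position 2: rel=2, running sum=2
Position 3: rel=0, running sum=2
Position 4: rel=3, running sum=5
Position 5: rel=3, running sum=8
Position 6: rel=0, running sum=8
Position 7: rel=2, running sum=10
Position 8: rel=3, running sum=13
Position 9: rel=0, running sum=13
CG = 13

13


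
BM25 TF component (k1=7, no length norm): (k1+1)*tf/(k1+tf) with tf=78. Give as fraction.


BM25 TF component = (k1+1)*tf / (k1+tf)
k1 = 7, tf = 78
Numerator = (7+1)*78 = 624
Denominator = 7 + 78 = 85
= 624/85 = 624/85

624/85


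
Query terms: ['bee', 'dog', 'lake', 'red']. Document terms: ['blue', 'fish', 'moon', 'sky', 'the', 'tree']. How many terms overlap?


Query terms: ['bee', 'dog', 'lake', 'red']
Document terms: ['blue', 'fish', 'moon', 'sky', 'the', 'tree']
Common terms: []
Overlap count = 0

0


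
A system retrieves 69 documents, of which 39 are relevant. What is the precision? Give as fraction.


Precision = relevant_retrieved / total_retrieved
= 39 / 69
= 39 / (39 + 30)
= 13/23

13/23


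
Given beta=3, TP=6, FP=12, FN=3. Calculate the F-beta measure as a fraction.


P = TP/(TP+FP) = 6/18 = 1/3
R = TP/(TP+FN) = 6/9 = 2/3
beta^2 = 3^2 = 9
(1 + beta^2) = 10
Numerator = (1+beta^2)*P*R = 20/9
Denominator = beta^2*P + R = 3 + 2/3 = 11/3
F_beta = 20/33

20/33


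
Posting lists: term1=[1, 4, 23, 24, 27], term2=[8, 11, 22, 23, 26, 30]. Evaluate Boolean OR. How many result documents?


Boolean OR: find union of posting lists
term1 docs: [1, 4, 23, 24, 27]
term2 docs: [8, 11, 22, 23, 26, 30]
Union: [1, 4, 8, 11, 22, 23, 24, 26, 27, 30]
|union| = 10

10


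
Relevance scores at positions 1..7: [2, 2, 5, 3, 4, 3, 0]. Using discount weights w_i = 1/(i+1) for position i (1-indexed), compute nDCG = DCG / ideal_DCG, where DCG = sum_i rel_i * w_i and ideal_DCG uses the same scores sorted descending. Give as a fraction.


Position discount weights w_i = 1/(i+1) for i=1..7:
Weights = [1/2, 1/3, 1/4, 1/5, 1/6, 1/7, 1/8]
Actual relevance: [2, 2, 5, 3, 4, 3, 0]
DCG = 2/2 + 2/3 + 5/4 + 3/5 + 4/6 + 3/7 + 0/8 = 1937/420
Ideal relevance (sorted desc): [5, 4, 3, 3, 2, 2, 0]
Ideal DCG = 5/2 + 4/3 + 3/4 + 3/5 + 2/6 + 2/7 + 0/8 = 2437/420
nDCG = DCG / ideal_DCG = 1937/420 / 2437/420 = 1937/2437

1937/2437


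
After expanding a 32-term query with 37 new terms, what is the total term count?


Original terms: 32
Expansion terms: 37
Total = 32 + 37 = 69

69


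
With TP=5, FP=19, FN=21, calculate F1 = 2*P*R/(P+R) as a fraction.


F1 = 2 * P * R / (P + R)
P = TP/(TP+FP) = 5/24 = 5/24
R = TP/(TP+FN) = 5/26 = 5/26
2 * P * R = 2 * 5/24 * 5/26 = 25/312
P + R = 5/24 + 5/26 = 125/312
F1 = 25/312 / 125/312 = 1/5

1/5


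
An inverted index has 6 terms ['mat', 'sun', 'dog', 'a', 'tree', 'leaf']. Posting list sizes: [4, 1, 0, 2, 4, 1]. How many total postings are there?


Summing posting list sizes:
'mat': 4 postings
'sun': 1 postings
'dog': 0 postings
'a': 2 postings
'tree': 4 postings
'leaf': 1 postings
Total = 4 + 1 + 0 + 2 + 4 + 1 = 12

12


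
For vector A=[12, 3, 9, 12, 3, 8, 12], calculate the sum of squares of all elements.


|A|^2 = sum of squared components
A[0]^2 = 12^2 = 144
A[1]^2 = 3^2 = 9
A[2]^2 = 9^2 = 81
A[3]^2 = 12^2 = 144
A[4]^2 = 3^2 = 9
A[5]^2 = 8^2 = 64
A[6]^2 = 12^2 = 144
Sum = 144 + 9 + 81 + 144 + 9 + 64 + 144 = 595

595


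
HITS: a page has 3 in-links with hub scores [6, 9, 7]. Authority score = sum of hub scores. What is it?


Authority = sum of hub scores of in-linkers
In-link 1: hub score = 6
In-link 2: hub score = 9
In-link 3: hub score = 7
Authority = 6 + 9 + 7 = 22

22


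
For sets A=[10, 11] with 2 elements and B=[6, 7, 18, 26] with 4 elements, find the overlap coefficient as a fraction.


A intersect B = []
|A intersect B| = 0
min(|A|, |B|) = min(2, 4) = 2
Overlap = 0 / 2 = 0

0


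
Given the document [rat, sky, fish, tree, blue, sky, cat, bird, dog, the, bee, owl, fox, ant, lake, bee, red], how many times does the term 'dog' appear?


Document has 17 words
Scanning for 'dog':
Found at positions: [8]
Count = 1

1


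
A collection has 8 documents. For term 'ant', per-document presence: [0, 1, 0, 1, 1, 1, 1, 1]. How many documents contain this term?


Checking each document for 'ant':
Doc 1: absent
Doc 2: present
Doc 3: absent
Doc 4: present
Doc 5: present
Doc 6: present
Doc 7: present
Doc 8: present
df = sum of presences = 0 + 1 + 0 + 1 + 1 + 1 + 1 + 1 = 6

6


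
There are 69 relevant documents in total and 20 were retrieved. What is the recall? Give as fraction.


Recall = retrieved_relevant / total_relevant
= 20 / 69
= 20 / (20 + 49)
= 20/69

20/69


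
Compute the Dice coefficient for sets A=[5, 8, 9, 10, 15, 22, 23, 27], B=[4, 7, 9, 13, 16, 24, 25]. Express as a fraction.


A intersect B = [9]
|A intersect B| = 1
|A| = 8, |B| = 7
Dice = 2*1 / (8+7)
= 2 / 15 = 2/15

2/15


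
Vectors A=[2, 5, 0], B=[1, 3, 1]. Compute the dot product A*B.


Dot product = sum of element-wise products
A[0]*B[0] = 2*1 = 2
A[1]*B[1] = 5*3 = 15
A[2]*B[2] = 0*1 = 0
Sum = 2 + 15 + 0 = 17

17


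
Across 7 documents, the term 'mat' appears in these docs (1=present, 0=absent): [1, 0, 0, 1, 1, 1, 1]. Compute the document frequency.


Checking each document for 'mat':
Doc 1: present
Doc 2: absent
Doc 3: absent
Doc 4: present
Doc 5: present
Doc 6: present
Doc 7: present
df = sum of presences = 1 + 0 + 0 + 1 + 1 + 1 + 1 = 5

5


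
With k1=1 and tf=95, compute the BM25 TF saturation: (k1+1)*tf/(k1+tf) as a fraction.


BM25 TF component = (k1+1)*tf / (k1+tf)
k1 = 1, tf = 95
Numerator = (1+1)*95 = 190
Denominator = 1 + 95 = 96
= 190/96 = 95/48

95/48


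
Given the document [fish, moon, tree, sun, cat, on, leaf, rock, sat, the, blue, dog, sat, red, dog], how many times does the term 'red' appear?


Document has 15 words
Scanning for 'red':
Found at positions: [13]
Count = 1

1


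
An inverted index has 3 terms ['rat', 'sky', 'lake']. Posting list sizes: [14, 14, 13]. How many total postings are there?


Summing posting list sizes:
'rat': 14 postings
'sky': 14 postings
'lake': 13 postings
Total = 14 + 14 + 13 = 41

41


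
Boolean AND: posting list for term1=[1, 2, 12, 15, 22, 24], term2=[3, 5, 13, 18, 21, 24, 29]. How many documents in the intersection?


Boolean AND: find intersection of posting lists
term1 docs: [1, 2, 12, 15, 22, 24]
term2 docs: [3, 5, 13, 18, 21, 24, 29]
Intersection: [24]
|intersection| = 1

1


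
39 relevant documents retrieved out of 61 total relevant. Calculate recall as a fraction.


Recall = retrieved_relevant / total_relevant
= 39 / 61
= 39 / (39 + 22)
= 39/61

39/61


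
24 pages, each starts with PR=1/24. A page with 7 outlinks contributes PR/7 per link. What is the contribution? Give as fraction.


Initial PR = 1/24 = 1/24
Outlinks = 7
Contribution per link = PR / outlinks
= 1/24 / 7
= 1/168

1/168


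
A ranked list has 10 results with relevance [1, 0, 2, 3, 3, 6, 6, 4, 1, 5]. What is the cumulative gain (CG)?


Cumulative Gain = sum of relevance scores
Position 1: rel=1, running sum=1
Position 2: rel=0, running sum=1
Position 3: rel=2, running sum=3
Position 4: rel=3, running sum=6
Position 5: rel=3, running sum=9
Position 6: rel=6, running sum=15
Position 7: rel=6, running sum=21
Position 8: rel=4, running sum=25
Position 9: rel=1, running sum=26
Position 10: rel=5, running sum=31
CG = 31

31
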